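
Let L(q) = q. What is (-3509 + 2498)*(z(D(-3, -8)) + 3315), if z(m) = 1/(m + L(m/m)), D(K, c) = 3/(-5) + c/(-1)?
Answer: -46922195/14 ≈ -3.3516e+6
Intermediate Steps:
D(K, c) = -⅗ - c (D(K, c) = 3*(-⅕) + c*(-1) = -⅗ - c)
z(m) = 1/(1 + m) (z(m) = 1/(m + m/m) = 1/(m + 1) = 1/(1 + m))
(-3509 + 2498)*(z(D(-3, -8)) + 3315) = (-3509 + 2498)*(1/(1 + (-⅗ - 1*(-8))) + 3315) = -1011*(1/(1 + (-⅗ + 8)) + 3315) = -1011*(1/(1 + 37/5) + 3315) = -1011*(1/(42/5) + 3315) = -1011*(5/42 + 3315) = -1011*139235/42 = -46922195/14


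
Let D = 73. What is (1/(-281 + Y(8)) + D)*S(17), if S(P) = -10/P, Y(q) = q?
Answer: -199280/4641 ≈ -42.939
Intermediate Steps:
(1/(-281 + Y(8)) + D)*S(17) = (1/(-281 + 8) + 73)*(-10/17) = (1/(-273) + 73)*(-10*1/17) = (-1/273 + 73)*(-10/17) = (19928/273)*(-10/17) = -199280/4641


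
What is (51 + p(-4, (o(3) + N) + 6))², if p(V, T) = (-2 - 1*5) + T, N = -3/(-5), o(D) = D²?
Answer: 88804/25 ≈ 3552.2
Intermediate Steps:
N = ⅗ (N = -3*(-⅕) = ⅗ ≈ 0.60000)
p(V, T) = -7 + T (p(V, T) = (-2 - 5) + T = -7 + T)
(51 + p(-4, (o(3) + N) + 6))² = (51 + (-7 + ((3² + ⅗) + 6)))² = (51 + (-7 + ((9 + ⅗) + 6)))² = (51 + (-7 + (48/5 + 6)))² = (51 + (-7 + 78/5))² = (51 + 43/5)² = (298/5)² = 88804/25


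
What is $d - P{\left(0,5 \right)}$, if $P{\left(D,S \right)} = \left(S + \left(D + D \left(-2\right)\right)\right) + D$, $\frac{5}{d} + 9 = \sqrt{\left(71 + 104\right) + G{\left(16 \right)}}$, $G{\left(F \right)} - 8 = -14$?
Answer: $- \frac{15}{4} \approx -3.75$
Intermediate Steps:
$G{\left(F \right)} = -6$ ($G{\left(F \right)} = 8 - 14 = -6$)
$d = \frac{5}{4}$ ($d = \frac{5}{-9 + \sqrt{\left(71 + 104\right) - 6}} = \frac{5}{-9 + \sqrt{175 - 6}} = \frac{5}{-9 + \sqrt{169}} = \frac{5}{-9 + 13} = \frac{5}{4} \approx 1.25$)
$P{\left(D,S \right)} = S$ ($P{\left(D,S \right)} = \left(S + \left(D - 2 D\right)\right) + D = \left(S - D\right) + D = S$)
$d - P{\left(0,5 \right)} = \frac{5}{4} - 5 = - \frac{15}{4}$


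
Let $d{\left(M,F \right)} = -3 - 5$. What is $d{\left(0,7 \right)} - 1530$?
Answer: $-1538$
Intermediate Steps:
$d{\left(M,F \right)} = -8$
$d{\left(0,7 \right)} - 1530 = -8 - 1530 = -1538$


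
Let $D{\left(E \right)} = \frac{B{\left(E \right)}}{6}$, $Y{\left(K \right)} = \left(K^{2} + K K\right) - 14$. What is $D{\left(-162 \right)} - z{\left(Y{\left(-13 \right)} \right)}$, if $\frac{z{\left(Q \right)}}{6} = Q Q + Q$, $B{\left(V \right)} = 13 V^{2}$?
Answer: $-574938$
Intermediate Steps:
$Y{\left(K \right)} = -14 + 2 K^{2}$ ($Y{\left(K \right)} = \left(K^{2} + K^{2}\right) - 14 = 2 K^{2} - 14 = -14 + 2 K^{2}$)
$z{\left(Q \right)} = 6 Q + 6 Q^{2}$ ($z{\left(Q \right)} = 6 \left(Q Q + Q\right) = 6 \left(Q^{2} + Q\right) = 6 \left(Q + Q^{2}\right) = 6 Q + 6 Q^{2}$)
$D{\left(E \right)} = \frac{13 E^{2}}{6}$
$D{\left(-162 \right)} - z{\left(Y{\left(-13 \right)} \right)} = \frac{13 \left(-162\right)^{2}}{6} - 6 \left(-14 + 2 \left(-13\right)^{2}\right) \left(1 - \left(14 - 2 \left(-13\right)^{2}\right)\right) = \frac{13}{6} \cdot 26244 - 6 \left(-14 + 2 \cdot 169\right) \left(1 + \left(-14 + 2 \cdot 169\right)\right) = 56862 - 6 \left(-14 + 338\right) \left(1 + \left(-14 + 338\right)\right) = 56862 - 6 \cdot 324 \left(1 + 324\right) = 56862 - 6 \cdot 324 \cdot 325 = 56862 - 631800 = -574938$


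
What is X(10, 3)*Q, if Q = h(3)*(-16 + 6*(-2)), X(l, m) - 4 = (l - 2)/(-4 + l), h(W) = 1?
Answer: -448/3 ≈ -149.33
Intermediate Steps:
X(l, m) = 4 + (-2 + l)/(-4 + l) (X(l, m) = 4 + (l - 2)/(-4 + l) = 4 + (-2 + l)/(-4 + l))
Q = -28 (Q = 1*(-16 + 6*(-2)) = 1*(-16 - 12) = 1*(-28) = -28)
X(10, 3)*Q = ((-18 + 5*10)/(-4 + 10))*(-28) = ((-18 + 50)/6)*(-28) = ((1/6)*32)*(-28) = (16/3)*(-28) = -448/3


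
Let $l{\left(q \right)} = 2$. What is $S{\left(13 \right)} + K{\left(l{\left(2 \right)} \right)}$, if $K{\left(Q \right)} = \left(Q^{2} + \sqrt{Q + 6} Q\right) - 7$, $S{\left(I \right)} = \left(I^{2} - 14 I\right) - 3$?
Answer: $-19 + 4 \sqrt{2} \approx -13.343$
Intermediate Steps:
$S{\left(I \right)} = -3 + I^{2} - 14 I$
$K{\left(Q \right)} = -7 + Q^{2} + Q \sqrt{6 + Q}$ ($K{\left(Q \right)} = \left(Q^{2} + \sqrt{6 + Q} Q\right) - 7 = \left(Q^{2} + Q \sqrt{6 + Q}\right) - 7 = -7 + Q^{2} + Q \sqrt{6 + Q}$)
$S{\left(13 \right)} + K{\left(l{\left(2 \right)} \right)} = \left(-3 + 13^{2} - 182\right) + \left(-7 + 2^{2} + 2 \sqrt{6 + 2}\right) = \left(-3 + 169 - 182\right) + \left(-7 + 4 + 2 \sqrt{8}\right) = -16 + \left(-7 + 4 + 2 \cdot 2 \sqrt{2}\right) = -16 + \left(-7 + 4 + 4 \sqrt{2}\right) = -16 - \left(3 - 4 \sqrt{2}\right) = -19 + 4 \sqrt{2}$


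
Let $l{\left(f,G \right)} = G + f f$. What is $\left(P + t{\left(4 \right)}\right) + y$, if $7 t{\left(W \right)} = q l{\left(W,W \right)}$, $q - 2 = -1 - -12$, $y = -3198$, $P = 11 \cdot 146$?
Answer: $- \frac{10884}{7} \approx -1554.9$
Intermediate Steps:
$P = 1606$
$l{\left(f,G \right)} = G + f^{2}$
$q = 13$ ($q = 2 - -11 = 2 + \left(-1 + 12\right) = 2 + 11 = 13$)
$t{\left(W \right)} = \frac{13 W}{7} + \frac{13 W^{2}}{7}$ ($t{\left(W \right)} = \frac{13 \left(W + W^{2}\right)}{7} = \frac{13 W + 13 W^{2}}{7} = \frac{13 W}{7} + \frac{13 W^{2}}{7}$)
$\left(P + t{\left(4 \right)}\right) + y = \left(1606 + \frac{13}{7} \cdot 4 \left(1 + 4\right)\right) - 3198 = \left(1606 + \frac{13}{7} \cdot 4 \cdot 5\right) - 3198 = \left(1606 + \frac{260}{7}\right) - 3198 = \frac{11502}{7} - 3198 = - \frac{10884}{7}$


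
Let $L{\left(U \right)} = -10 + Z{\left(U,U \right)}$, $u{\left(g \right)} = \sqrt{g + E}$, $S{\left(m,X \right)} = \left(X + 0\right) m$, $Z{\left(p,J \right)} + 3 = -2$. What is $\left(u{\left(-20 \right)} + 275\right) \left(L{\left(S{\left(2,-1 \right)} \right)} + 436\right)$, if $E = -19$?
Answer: $115775 + 421 i \sqrt{39} \approx 1.1578 \cdot 10^{5} + 2629.1 i$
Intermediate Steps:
$Z{\left(p,J \right)} = -5$ ($Z{\left(p,J \right)} = -3 - 2 = -5$)
$S{\left(m,X \right)} = X m$
$u{\left(g \right)} = \sqrt{-19 + g}$ ($u{\left(g \right)} = \sqrt{g - 19} = \sqrt{-19 + g}$)
$L{\left(U \right)} = -15$ ($L{\left(U \right)} = -10 - 5 = -15$)
$\left(u{\left(-20 \right)} + 275\right) \left(L{\left(S{\left(2,-1 \right)} \right)} + 436\right) = \left(\sqrt{-19 - 20} + 275\right) \left(-15 + 436\right) = \left(\sqrt{-39} + 275\right) 421 = \left(i \sqrt{39} + 275\right) 421 = \left(275 + i \sqrt{39}\right) 421 = 115775 + 421 i \sqrt{39}$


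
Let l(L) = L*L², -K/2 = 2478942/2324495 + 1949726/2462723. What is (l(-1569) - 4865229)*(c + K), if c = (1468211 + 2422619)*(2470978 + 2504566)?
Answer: -10453426720288012657926230879165904/139624080485 ≈ -7.4868e+22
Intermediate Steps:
K = -518881747192/139624080485 (K = -2*(2478942/2324495 + 1949726/2462723) = -2*(2478942*(1/2324495) + 1949726*(1/2462723)) = -2*(60462/56695 + 1949726/2462723) = -2*259440873596/139624080485 = -518881747192/139624080485 ≈ -3.7163)
c = 19358995861520 (c = 3890830*4975544 = 19358995861520)
l(L) = L³
(l(-1569) - 4865229)*(c + K) = ((-1569)³ - 4865229)*(19358995861520 - 518881747192/139624080485) = (-3862503009 - 4865229)*(2702981996277131512690008/139624080485) = -3867368238*2702981996277131512690008/139624080485 = -10453426720288012657926230879165904/139624080485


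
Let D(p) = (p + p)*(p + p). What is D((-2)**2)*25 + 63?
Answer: 1663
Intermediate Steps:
D(p) = 4*p**2 (D(p) = (2*p)*(2*p) = 4*p**2)
D((-2)**2)*25 + 63 = (4*((-2)**2)**2)*25 + 63 = (4*4**2)*25 + 63 = (4*16)*25 + 63 = 64*25 + 63 = 1600 + 63 = 1663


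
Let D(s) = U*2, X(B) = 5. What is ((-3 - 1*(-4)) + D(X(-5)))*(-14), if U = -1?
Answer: 14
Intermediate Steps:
D(s) = -2 (D(s) = -1*2 = -2)
((-3 - 1*(-4)) + D(X(-5)))*(-14) = ((-3 - 1*(-4)) - 2)*(-14) = ((-3 + 4) - 2)*(-14) = (1 - 2)*(-14) = -1*(-14) = 14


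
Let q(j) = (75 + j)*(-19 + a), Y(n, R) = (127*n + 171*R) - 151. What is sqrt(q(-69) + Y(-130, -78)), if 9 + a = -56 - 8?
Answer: I*sqrt(30551) ≈ 174.79*I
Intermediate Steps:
a = -73 (a = -9 + (-56 - 8) = -9 - 64 = -73)
Y(n, R) = -151 + 127*n + 171*R
q(j) = -6900 - 92*j (q(j) = (75 + j)*(-19 - 73) = (75 + j)*(-92) = -6900 - 92*j)
sqrt(q(-69) + Y(-130, -78)) = sqrt((-6900 - 92*(-69)) + (-151 + 127*(-130) + 171*(-78))) = sqrt((-6900 + 6348) + (-151 - 16510 - 13338)) = sqrt(-552 - 29999) = sqrt(-30551) = I*sqrt(30551)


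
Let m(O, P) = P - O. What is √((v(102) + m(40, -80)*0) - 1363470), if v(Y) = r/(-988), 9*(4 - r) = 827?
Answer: I*√2994621688903/1482 ≈ 1167.7*I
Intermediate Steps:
r = -791/9 (r = 4 - ⅑*827 = 4 - 827/9 = -791/9 ≈ -87.889)
v(Y) = 791/8892 (v(Y) = -791/9/(-988) = -791/9*(-1/988) = 791/8892)
√((v(102) + m(40, -80)*0) - 1363470) = √((791/8892 + (-80 - 1*40)*0) - 1363470) = √((791/8892 + (-80 - 40)*0) - 1363470) = √((791/8892 - 120*0) - 1363470) = √((791/8892 + 0) - 1363470) = √(791/8892 - 1363470) = √(-12123974449/8892) = I*√2994621688903/1482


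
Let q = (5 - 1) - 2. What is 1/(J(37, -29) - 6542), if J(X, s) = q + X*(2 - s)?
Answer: -1/5393 ≈ -0.00018543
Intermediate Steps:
q = 2 (q = 4 - 2 = 2)
J(X, s) = 2 + X*(2 - s)
1/(J(37, -29) - 6542) = 1/((2 + 2*37 - 1*37*(-29)) - 6542) = 1/((2 + 74 + 1073) - 6542) = 1/(1149 - 6542) = 1/(-5393) = -1/5393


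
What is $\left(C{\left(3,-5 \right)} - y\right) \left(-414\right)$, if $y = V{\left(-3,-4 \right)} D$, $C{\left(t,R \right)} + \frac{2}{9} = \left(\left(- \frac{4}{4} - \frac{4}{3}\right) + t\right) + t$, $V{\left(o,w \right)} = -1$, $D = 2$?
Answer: $-2254$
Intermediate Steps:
$C{\left(t,R \right)} = - \frac{23}{9} + 2 t$ ($C{\left(t,R \right)} = - \frac{2}{9} + \left(\left(\left(- \frac{4}{4} - \frac{4}{3}\right) + t\right) + t\right) = - \frac{2}{9} + \left(\left(\left(\left(-4\right) \frac{1}{4} - \frac{4}{3}\right) + t\right) + t\right) = - \frac{2}{9} + \left(\left(\left(-1 - \frac{4}{3}\right) + t\right) + t\right) = - \frac{2}{9} + \left(\left(- \frac{7}{3} + t\right) + t\right) = - \frac{2}{9} + \left(- \frac{7}{3} + 2 t\right) = - \frac{23}{9} + 2 t$)
$y = -2$ ($y = \left(-1\right) 2 = -2$)
$\left(C{\left(3,-5 \right)} - y\right) \left(-414\right) = \left(\left(- \frac{23}{9} + 2 \cdot 3\right) - -2\right) \left(-414\right) = \left(\left(- \frac{23}{9} + 6\right) + 2\right) \left(-414\right) = \left(\frac{31}{9} + 2\right) \left(-414\right) = \frac{49}{9} \left(-414\right) = -2254$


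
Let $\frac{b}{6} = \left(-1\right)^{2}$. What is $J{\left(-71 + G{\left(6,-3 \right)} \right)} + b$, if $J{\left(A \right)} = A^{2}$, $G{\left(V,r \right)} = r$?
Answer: $5482$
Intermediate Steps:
$b = 6$ ($b = 6 \left(-1\right)^{2} = 6 \cdot 1 = 6$)
$J{\left(-71 + G{\left(6,-3 \right)} \right)} + b = \left(-71 - 3\right)^{2} + 6 = \left(-74\right)^{2} + 6 = 5476 + 6 = 5482$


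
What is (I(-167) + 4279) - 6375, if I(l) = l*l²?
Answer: -4659559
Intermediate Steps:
I(l) = l³
(I(-167) + 4279) - 6375 = ((-167)³ + 4279) - 6375 = (-4657463 + 4279) - 6375 = -4653184 - 6375 = -4659559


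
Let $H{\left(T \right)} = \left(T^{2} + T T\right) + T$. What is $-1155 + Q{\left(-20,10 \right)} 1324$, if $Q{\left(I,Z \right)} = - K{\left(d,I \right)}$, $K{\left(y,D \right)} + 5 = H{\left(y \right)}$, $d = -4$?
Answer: $-31607$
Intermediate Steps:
$H{\left(T \right)} = T + 2 T^{2}$ ($H{\left(T \right)} = \left(T^{2} + T^{2}\right) + T = 2 T^{2} + T = T + 2 T^{2}$)
$K{\left(y,D \right)} = -5 + y \left(1 + 2 y\right)$
$Q{\left(I,Z \right)} = -23$ ($Q{\left(I,Z \right)} = - (-5 - 4 \left(1 + 2 \left(-4\right)\right)) = - (-5 - 4 \left(1 - 8\right)) = - (-5 - -28) = - (-5 + 28) = \left(-1\right) 23 = -23$)
$-1155 + Q{\left(-20,10 \right)} 1324 = -1155 - 30452 = -31607$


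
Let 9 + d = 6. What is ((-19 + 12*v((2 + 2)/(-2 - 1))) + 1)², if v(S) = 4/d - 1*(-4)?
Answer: 196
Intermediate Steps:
d = -3 (d = -9 + 6 = -3)
v(S) = 8/3 (v(S) = 4/(-3) - 1*(-4) = 4*(-⅓) + 4 = -4/3 + 4 = 8/3)
((-19 + 12*v((2 + 2)/(-2 - 1))) + 1)² = ((-19 + 12*(8/3)) + 1)² = ((-19 + 32) + 1)² = (13 + 1)² = 14² = 196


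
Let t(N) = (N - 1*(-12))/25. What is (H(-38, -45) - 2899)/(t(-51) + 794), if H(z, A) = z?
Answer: -6675/1801 ≈ -3.7063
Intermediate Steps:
t(N) = 12/25 + N/25 (t(N) = (N + 12)*(1/25) = (12 + N)*(1/25) = 12/25 + N/25)
(H(-38, -45) - 2899)/(t(-51) + 794) = (-38 - 2899)/((12/25 + (1/25)*(-51)) + 794) = -2937/((12/25 - 51/25) + 794) = -2937/(-39/25 + 794) = -2937/19811/25 = -2937*25/19811 = -6675/1801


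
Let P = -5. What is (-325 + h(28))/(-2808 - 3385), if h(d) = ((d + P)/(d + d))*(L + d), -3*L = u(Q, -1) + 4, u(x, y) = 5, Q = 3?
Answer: 17625/346808 ≈ 0.050821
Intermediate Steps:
L = -3 (L = -(5 + 4)/3 = -⅓*9 = -3)
h(d) = (-5 + d)*(-3 + d)/(2*d) (h(d) = ((d - 5)/(d + d))*(-3 + d) = ((-5 + d)/((2*d)))*(-3 + d) = ((-5 + d)*(1/(2*d)))*(-3 + d) = ((-5 + d)/(2*d))*(-3 + d) = (-5 + d)*(-3 + d)/(2*d))
(-325 + h(28))/(-2808 - 3385) = (-325 + (½)*(15 + 28*(-8 + 28))/28)/(-2808 - 3385) = (-325 + (½)*(1/28)*(15 + 28*20))/(-6193) = (-325 + (½)*(1/28)*(15 + 560))*(-1/6193) = (-325 + (½)*(1/28)*575)*(-1/6193) = (-325 + 575/56)*(-1/6193) = -17625/56*(-1/6193) = 17625/346808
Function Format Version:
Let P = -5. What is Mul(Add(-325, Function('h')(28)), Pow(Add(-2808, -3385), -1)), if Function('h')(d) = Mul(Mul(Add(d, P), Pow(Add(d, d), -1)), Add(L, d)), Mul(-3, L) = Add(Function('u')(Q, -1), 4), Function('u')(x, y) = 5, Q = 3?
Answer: Rational(17625, 346808) ≈ 0.050821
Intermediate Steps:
L = -3 (L = Mul(Rational(-1, 3), Add(5, 4)) = Mul(Rational(-1, 3), 9) = -3)
Function('h')(d) = Mul(Rational(1, 2), Pow(d, -1), Add(-5, d), Add(-3, d)) (Function('h')(d) = Mul(Mul(Add(d, -5), Pow(Add(d, d), -1)), Add(-3, d)) = Mul(Mul(Add(-5, d), Pow(Mul(2, d), -1)), Add(-3, d)) = Mul(Mul(Add(-5, d), Mul(Rational(1, 2), Pow(d, -1))), Add(-3, d)) = Mul(Mul(Rational(1, 2), Pow(d, -1), Add(-5, d)), Add(-3, d)) = Mul(Rational(1, 2), Pow(d, -1), Add(-5, d), Add(-3, d)))
Mul(Add(-325, Function('h')(28)), Pow(Add(-2808, -3385), -1)) = Mul(Add(-325, Mul(Rational(1, 2), Pow(28, -1), Add(15, Mul(28, Add(-8, 28))))), Pow(Add(-2808, -3385), -1)) = Mul(Add(-325, Mul(Rational(1, 2), Rational(1, 28), Add(15, Mul(28, 20)))), Pow(-6193, -1)) = Mul(Add(-325, Mul(Rational(1, 2), Rational(1, 28), Add(15, 560))), Rational(-1, 6193)) = Mul(Add(-325, Mul(Rational(1, 2), Rational(1, 28), 575)), Rational(-1, 6193)) = Mul(Add(-325, Rational(575, 56)), Rational(-1, 6193)) = Mul(Rational(-17625, 56), Rational(-1, 6193)) = Rational(17625, 346808)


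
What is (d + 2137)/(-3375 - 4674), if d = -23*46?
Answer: -1079/8049 ≈ -0.13405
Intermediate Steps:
d = -1058
(d + 2137)/(-3375 - 4674) = (-1058 + 2137)/(-3375 - 4674) = 1079/(-8049) = 1079*(-1/8049) = -1079/8049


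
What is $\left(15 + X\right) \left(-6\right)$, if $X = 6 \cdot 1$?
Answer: $-126$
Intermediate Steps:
$X = 6$
$\left(15 + X\right) \left(-6\right) = \left(15 + 6\right) \left(-6\right) = 21 \left(-6\right) = -126$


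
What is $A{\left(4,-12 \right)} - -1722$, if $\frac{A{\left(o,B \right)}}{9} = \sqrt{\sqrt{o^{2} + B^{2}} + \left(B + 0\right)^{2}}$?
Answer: $1722 + 18 \sqrt{36 + \sqrt{10}} \approx 1834.6$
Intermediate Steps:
$A{\left(o,B \right)} = 9 \sqrt{B^{2} + \sqrt{B^{2} + o^{2}}}$ ($A{\left(o,B \right)} = 9 \sqrt{\sqrt{o^{2} + B^{2}} + \left(B + 0\right)^{2}} = 9 \sqrt{\sqrt{B^{2} + o^{2}} + B^{2}} = 9 \sqrt{B^{2} + \sqrt{B^{2} + o^{2}}}$)
$A{\left(4,-12 \right)} - -1722 = 9 \sqrt{\left(-12\right)^{2} + \sqrt{\left(-12\right)^{2} + 4^{2}}} - -1722 = 9 \sqrt{144 + \sqrt{144 + 16}} + 1722 = 9 \sqrt{144 + \sqrt{160}} + 1722 = 9 \sqrt{144 + 4 \sqrt{10}} + 1722 = 1722 + 9 \sqrt{144 + 4 \sqrt{10}}$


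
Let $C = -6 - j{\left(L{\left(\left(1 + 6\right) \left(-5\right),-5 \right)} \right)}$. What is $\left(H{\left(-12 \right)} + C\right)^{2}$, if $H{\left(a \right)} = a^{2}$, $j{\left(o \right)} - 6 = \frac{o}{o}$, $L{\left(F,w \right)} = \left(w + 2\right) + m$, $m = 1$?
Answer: $17161$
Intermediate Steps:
$L{\left(F,w \right)} = 3 + w$ ($L{\left(F,w \right)} = \left(w + 2\right) + 1 = \left(2 + w\right) + 1 = 3 + w$)
$j{\left(o \right)} = 7$ ($j{\left(o \right)} = 6 + \frac{o}{o} = 6 + 1 = 7$)
$C = -13$ ($C = -6 - 7 = -13$)
$\left(H{\left(-12 \right)} + C\right)^{2} = \left(\left(-12\right)^{2} - 13\right)^{2} = \left(144 - 13\right)^{2} = 131^{2} = 17161$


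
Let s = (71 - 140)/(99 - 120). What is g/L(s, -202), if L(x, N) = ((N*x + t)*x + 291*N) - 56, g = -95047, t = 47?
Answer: 4657303/2982353 ≈ 1.5616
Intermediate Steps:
s = 23/7 (s = -69/(-21) = -69*(-1/21) = 23/7 ≈ 3.2857)
L(x, N) = -56 + 291*N + x*(47 + N*x) (L(x, N) = ((N*x + 47)*x + 291*N) - 56 = ((47 + N*x)*x + 291*N) - 56 = (x*(47 + N*x) + 291*N) - 56 = (291*N + x*(47 + N*x)) - 56 = -56 + 291*N + x*(47 + N*x))
g/L(s, -202) = -95047/(-56 + 47*(23/7) + 291*(-202) - 202*(23/7)²) = -95047/(-56 + 1081/7 - 58782 - 202*529/49) = -95047/(-56 + 1081/7 - 58782 - 106858/49) = -95047/(-2982353/49) = -95047*(-49/2982353) = 4657303/2982353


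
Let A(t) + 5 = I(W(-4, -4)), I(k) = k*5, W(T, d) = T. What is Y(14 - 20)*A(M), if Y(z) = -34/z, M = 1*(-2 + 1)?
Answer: -425/3 ≈ -141.67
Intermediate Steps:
M = -1 (M = 1*(-1) = -1)
I(k) = 5*k
A(t) = -25 (A(t) = -5 + 5*(-4) = -5 - 20 = -25)
Y(14 - 20)*A(M) = -34/(14 - 20)*(-25) = -34/(-6)*(-25) = -34*(-1/6)*(-25) = (17/3)*(-25) = -425/3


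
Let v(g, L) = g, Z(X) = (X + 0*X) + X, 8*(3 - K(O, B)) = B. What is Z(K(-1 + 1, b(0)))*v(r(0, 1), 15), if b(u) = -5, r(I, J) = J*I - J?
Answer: -29/4 ≈ -7.2500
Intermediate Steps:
r(I, J) = -J + I*J (r(I, J) = I*J - J = -J + I*J)
K(O, B) = 3 - B/8
Z(X) = 2*X (Z(X) = (X + 0) + X = X + X = 2*X)
Z(K(-1 + 1, b(0)))*v(r(0, 1), 15) = (2*(3 - ⅛*(-5)))*(1*(-1 + 0)) = (2*(3 + 5/8))*(1*(-1)) = (2*(29/8))*(-1) = (29/4)*(-1) = -29/4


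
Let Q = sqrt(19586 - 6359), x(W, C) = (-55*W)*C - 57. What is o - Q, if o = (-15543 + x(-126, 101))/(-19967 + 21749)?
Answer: 114055/297 - sqrt(13227) ≈ 269.01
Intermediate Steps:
x(W, C) = -57 - 55*C*W (x(W, C) = -55*C*W - 57 = -57 - 55*C*W)
o = 114055/297 (o = (-15543 + (-57 - 55*101*(-126)))/(-19967 + 21749) = (-15543 + (-57 + 699930))/1782 = (-15543 + 699873)*(1/1782) = 684330*(1/1782) = 114055/297 ≈ 384.02)
Q = sqrt(13227) ≈ 115.01
o - Q = 114055/297 - sqrt(13227)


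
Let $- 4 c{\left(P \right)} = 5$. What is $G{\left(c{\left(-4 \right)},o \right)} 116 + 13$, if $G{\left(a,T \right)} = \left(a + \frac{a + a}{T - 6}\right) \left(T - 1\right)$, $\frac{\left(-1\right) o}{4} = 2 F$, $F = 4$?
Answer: $\frac{86377}{19} \approx 4546.2$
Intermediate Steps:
$o = -32$ ($o = - 4 \cdot 2 \cdot 4 = \left(-4\right) 8 = -32$)
$c{\left(P \right)} = - \frac{5}{4}$ ($c{\left(P \right)} = \left(- \frac{1}{4}\right) 5 = - \frac{5}{4}$)
$G{\left(a,T \right)} = \left(-1 + T\right) \left(a + \frac{2 a}{-6 + T}\right)$ ($G{\left(a,T \right)} = \left(a + \frac{2 a}{-6 + T}\right) \left(-1 + T\right) = \left(-1 + T\right) \left(a + \frac{2 a}{-6 + T}\right)$)
$G{\left(c{\left(-4 \right)},o \right)} 116 + 13 = - \frac{5 \left(4 + \left(-32\right)^{2} - -160\right)}{4 \left(-6 - 32\right)} 116 + 13 = - \frac{5 \left(4 + 1024 + 160\right)}{4 \left(-38\right)} 116 + 13 = \left(- \frac{5}{4}\right) \left(- \frac{1}{38}\right) 1188 \cdot 116 + 13 = \frac{1485}{38} \cdot 116 + 13 = \frac{86130}{19} + 13 = \frac{86377}{19}$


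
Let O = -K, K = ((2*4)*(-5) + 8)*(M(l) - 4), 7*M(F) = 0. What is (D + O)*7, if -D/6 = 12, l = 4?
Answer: -1400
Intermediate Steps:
M(F) = 0 (M(F) = (⅐)*0 = 0)
D = -72 (D = -6*12 = -72)
K = 128 (K = ((2*4)*(-5) + 8)*(0 - 4) = (8*(-5) + 8)*(-4) = (-40 + 8)*(-4) = -32*(-4) = 128)
O = -128 (O = -1*128 = -128)
(D + O)*7 = (-72 - 128)*7 = -200*7 = -1400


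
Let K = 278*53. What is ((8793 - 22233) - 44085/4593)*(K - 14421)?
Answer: -6445087855/1531 ≈ -4.2097e+6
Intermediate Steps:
K = 14734
((8793 - 22233) - 44085/4593)*(K - 14421) = ((8793 - 22233) - 44085/4593)*(14734 - 14421) = (-13440 - 44085*1/4593)*313 = (-13440 - 14695/1531)*313 = -20591335/1531*313 = -6445087855/1531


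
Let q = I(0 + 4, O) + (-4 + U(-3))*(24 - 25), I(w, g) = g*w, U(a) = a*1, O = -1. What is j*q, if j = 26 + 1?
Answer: 81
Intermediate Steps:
U(a) = a
q = 3 (q = -(0 + 4) + (-4 - 3)*(24 - 25) = -1*4 - 7*(-1) = -4 + 7 = 3)
j = 27
j*q = 27*3 = 81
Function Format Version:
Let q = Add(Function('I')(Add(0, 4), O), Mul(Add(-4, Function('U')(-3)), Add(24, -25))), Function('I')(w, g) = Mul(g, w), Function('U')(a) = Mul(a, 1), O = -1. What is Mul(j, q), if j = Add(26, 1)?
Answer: 81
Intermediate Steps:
Function('U')(a) = a
q = 3 (q = Add(Mul(-1, Add(0, 4)), Mul(Add(-4, -3), Add(24, -25))) = Add(Mul(-1, 4), Mul(-7, -1)) = Add(-4, 7) = 3)
j = 27
Mul(j, q) = Mul(27, 3) = 81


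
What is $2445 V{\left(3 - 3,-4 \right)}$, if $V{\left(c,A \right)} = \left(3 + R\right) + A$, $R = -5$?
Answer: $-14670$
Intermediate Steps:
$V{\left(c,A \right)} = -2 + A$ ($V{\left(c,A \right)} = \left(3 - 5\right) + A = -2 + A$)
$2445 V{\left(3 - 3,-4 \right)} = 2445 \left(-2 - 4\right) = 2445 \left(-6\right) = -14670$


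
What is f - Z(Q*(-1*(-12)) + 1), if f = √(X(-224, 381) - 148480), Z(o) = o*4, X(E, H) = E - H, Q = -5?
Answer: 236 + 3*I*√16565 ≈ 236.0 + 386.12*I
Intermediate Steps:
Z(o) = 4*o
f = 3*I*√16565 (f = √((-224 - 1*381) - 148480) = √((-224 - 381) - 148480) = √(-605 - 148480) = √(-149085) = 3*I*√16565 ≈ 386.12*I)
f - Z(Q*(-1*(-12)) + 1) = 3*I*√16565 - 4*(-(-5)*(-12) + 1) = 3*I*√16565 - 4*(-5*12 + 1) = 3*I*√16565 - 4*(-60 + 1) = 3*I*√16565 - 4*(-59) = 3*I*√16565 - 1*(-236) = 3*I*√16565 + 236 = 236 + 3*I*√16565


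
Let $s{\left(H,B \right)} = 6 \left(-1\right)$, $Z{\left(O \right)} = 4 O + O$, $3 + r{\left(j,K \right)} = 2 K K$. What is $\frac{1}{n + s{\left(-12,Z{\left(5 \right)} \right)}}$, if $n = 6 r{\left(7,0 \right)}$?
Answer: $- \frac{1}{24} \approx -0.041667$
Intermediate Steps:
$r{\left(j,K \right)} = -3 + 2 K^{2}$ ($r{\left(j,K \right)} = -3 + 2 K K = -3 + 2 K^{2}$)
$Z{\left(O \right)} = 5 O$
$s{\left(H,B \right)} = -6$
$n = -18$ ($n = 6 \left(-3 + 2 \cdot 0^{2}\right) = 6 \left(-3 + 2 \cdot 0\right) = 6 \left(-3 + 0\right) = 6 \left(-3\right) = -18$)
$\frac{1}{n + s{\left(-12,Z{\left(5 \right)} \right)}} = \frac{1}{-18 - 6} = \frac{1}{-24} = - \frac{1}{24}$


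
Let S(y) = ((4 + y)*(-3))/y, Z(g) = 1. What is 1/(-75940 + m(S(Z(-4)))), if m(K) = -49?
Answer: -1/75989 ≈ -1.3160e-5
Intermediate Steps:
S(y) = (-12 - 3*y)/y
1/(-75940 + m(S(Z(-4)))) = 1/(-75940 - 49) = 1/(-75989) = -1/75989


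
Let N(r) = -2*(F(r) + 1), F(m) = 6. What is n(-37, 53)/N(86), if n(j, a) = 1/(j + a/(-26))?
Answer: 13/7105 ≈ 0.0018297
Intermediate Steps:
n(j, a) = 1/(j - a/26) (n(j, a) = 1/(j + a*(-1/26)) = 1/(j - a/26))
N(r) = -14 (N(r) = -2*(6 + 1) = -2*7 = -14)
n(-37, 53)/N(86) = -26/(53 - 26*(-37))/(-14) = -26/(53 + 962)*(-1/14) = -26/1015*(-1/14) = 13/7105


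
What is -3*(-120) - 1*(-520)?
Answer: 880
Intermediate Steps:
-3*(-120) - 1*(-520) = 360 + 520 = 880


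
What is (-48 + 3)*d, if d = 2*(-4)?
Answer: 360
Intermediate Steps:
d = -8
(-48 + 3)*d = (-48 + 3)*(-8) = -45*(-8) = 360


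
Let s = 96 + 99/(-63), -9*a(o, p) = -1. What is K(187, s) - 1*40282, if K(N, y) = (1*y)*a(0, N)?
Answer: -2537105/63 ≈ -40272.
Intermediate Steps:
a(o, p) = ⅑ (a(o, p) = -⅑*(-1) = ⅑)
s = 661/7 (s = 96 + 99*(-1/63) = 96 - 11/7 = 661/7 ≈ 94.429)
K(N, y) = y/9 (K(N, y) = (1*y)*(⅑) = y*(⅑) = y/9)
K(187, s) - 1*40282 = (⅑)*(661/7) - 1*40282 = 661/63 - 40282 = -2537105/63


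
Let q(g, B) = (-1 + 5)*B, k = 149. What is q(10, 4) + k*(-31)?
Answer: -4603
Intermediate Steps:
q(g, B) = 4*B
q(10, 4) + k*(-31) = 4*4 + 149*(-31) = 16 - 4619 = -4603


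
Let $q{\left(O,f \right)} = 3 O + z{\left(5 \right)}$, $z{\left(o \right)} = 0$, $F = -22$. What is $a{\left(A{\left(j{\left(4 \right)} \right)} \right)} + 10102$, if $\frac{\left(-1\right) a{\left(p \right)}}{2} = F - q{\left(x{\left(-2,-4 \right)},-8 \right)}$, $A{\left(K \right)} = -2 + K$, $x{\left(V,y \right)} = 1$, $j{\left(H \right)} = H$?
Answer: $10152$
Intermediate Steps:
$q{\left(O,f \right)} = 3 O$ ($q{\left(O,f \right)} = 3 O + 0 = 3 O$)
$a{\left(p \right)} = 50$ ($a{\left(p \right)} = - 2 \left(-22 - 3 \cdot 1\right) = - 2 \left(-22 - 3\right) = \left(-2\right) \left(-25\right) = 50$)
$a{\left(A{\left(j{\left(4 \right)} \right)} \right)} + 10102 = 50 + 10102 = 10152$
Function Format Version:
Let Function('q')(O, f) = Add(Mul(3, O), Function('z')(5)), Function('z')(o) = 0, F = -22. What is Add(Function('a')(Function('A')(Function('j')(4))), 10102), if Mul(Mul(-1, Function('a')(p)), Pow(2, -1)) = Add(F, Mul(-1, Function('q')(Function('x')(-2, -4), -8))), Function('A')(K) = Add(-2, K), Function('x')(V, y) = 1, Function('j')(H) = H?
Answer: 10152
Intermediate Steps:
Function('q')(O, f) = Mul(3, O) (Function('q')(O, f) = Add(Mul(3, O), 0) = Mul(3, O))
Function('a')(p) = 50 (Function('a')(p) = Mul(-2, Add(-22, Mul(-1, Mul(3, 1)))) = Mul(-2, Add(-22, Mul(-1, 3))) = Mul(-2, Add(-22, -3)) = Mul(-2, -25) = 50)
Add(Function('a')(Function('A')(Function('j')(4))), 10102) = Add(50, 10102) = 10152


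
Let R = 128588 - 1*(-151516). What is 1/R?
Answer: 1/280104 ≈ 3.5701e-6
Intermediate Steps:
R = 280104 (R = 128588 + 151516 = 280104)
1/R = 1/280104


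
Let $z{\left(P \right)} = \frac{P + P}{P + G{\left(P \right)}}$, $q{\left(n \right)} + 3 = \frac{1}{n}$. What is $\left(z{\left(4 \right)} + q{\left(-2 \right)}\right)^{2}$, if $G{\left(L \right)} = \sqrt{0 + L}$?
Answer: $\frac{169}{36} \approx 4.6944$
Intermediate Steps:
$G{\left(L \right)} = \sqrt{L}$
$q{\left(n \right)} = -3 + \frac{1}{n}$
$z{\left(P \right)} = \frac{2 P}{P + \sqrt{P}}$ ($z{\left(P \right)} = \frac{P + P}{P + \sqrt{P}} = \frac{2 P}{P + \sqrt{P}}$)
$\left(z{\left(4 \right)} + q{\left(-2 \right)}\right)^{2} = \left(2 \cdot 4 \frac{1}{4 + \sqrt{4}} - \left(3 - \frac{1}{-2}\right)\right)^{2} = \left(2 \cdot 4 \frac{1}{4 + 2} - \frac{7}{2}\right)^{2} = \left(2 \cdot 4 \cdot \frac{1}{6} - \frac{7}{2}\right)^{2} = \left(\frac{4}{3} - \frac{7}{2}\right)^{2} = \left(- \frac{13}{6}\right)^{2} = \frac{169}{36}$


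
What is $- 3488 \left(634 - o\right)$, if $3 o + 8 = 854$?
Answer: $-1227776$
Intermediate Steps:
$o = 282$ ($o = - \frac{8}{3} + \frac{1}{3} \cdot 854 = - \frac{8}{3} + \frac{854}{3} = 282$)
$- 3488 \left(634 - o\right) = - 3488 \left(634 - 282\right) = \left(-3488\right) 352 = -1227776$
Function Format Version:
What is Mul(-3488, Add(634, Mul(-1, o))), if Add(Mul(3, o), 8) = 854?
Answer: -1227776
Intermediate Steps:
o = 282 (o = Add(Rational(-8, 3), Mul(Rational(1, 3), 854)) = Add(Rational(-8, 3), Rational(854, 3)) = 282)
Mul(-3488, Add(634, Mul(-1, o))) = Mul(-3488, Add(634, Mul(-1, 282))) = Mul(-3488, Add(634, -282)) = Mul(-3488, 352) = -1227776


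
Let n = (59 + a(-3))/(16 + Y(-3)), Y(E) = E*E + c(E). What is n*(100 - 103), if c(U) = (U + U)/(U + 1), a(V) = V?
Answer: -6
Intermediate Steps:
c(U) = 2*U/(1 + U) (c(U) = (2*U)/(1 + U) = 2*U/(1 + U))
Y(E) = E² + 2*E/(1 + E) (Y(E) = E*E + 2*E/(1 + E) = E² + 2*E/(1 + E))
n = 2 (n = (59 - 3)/(16 - 3*(2 - 3*(1 - 3))/(1 - 3)) = 56/(16 - 3*(2 - 3*(-2))/(-2)) = 56/(16 - 3*(-½)*(2 + 6)) = 56/(16 - 3*(-½)*8) = 56/(16 + 12) = 56/28 = 56*(1/28) = 2)
n*(100 - 103) = 2*(100 - 103) = 2*(-3) = -6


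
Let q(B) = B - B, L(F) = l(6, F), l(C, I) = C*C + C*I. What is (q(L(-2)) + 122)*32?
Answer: 3904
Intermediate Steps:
l(C, I) = C**2 + C*I
L(F) = 36 + 6*F (L(F) = 6*(6 + F) = 36 + 6*F)
q(B) = 0
(q(L(-2)) + 122)*32 = (0 + 122)*32 = 122*32 = 3904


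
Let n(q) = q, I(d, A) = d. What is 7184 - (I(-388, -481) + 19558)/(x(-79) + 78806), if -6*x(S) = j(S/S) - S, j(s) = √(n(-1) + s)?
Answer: 3396171268/472757 ≈ 7183.8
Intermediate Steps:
j(s) = √(-1 + s)
x(S) = S/6 (x(S) = -(√(-1 + S/S) - S)/6 = -(√(-1 + 1) - S)/6 = -(√0 - S)/6 = -(0 - S)/6 = -(-1)*S/6 = S/6)
7184 - (I(-388, -481) + 19558)/(x(-79) + 78806) = 7184 - (-388 + 19558)/((⅙)*(-79) + 78806) = 7184 - 19170/(-79/6 + 78806) = 7184 - 19170/472757/6 = 7184 - 19170*6/472757 = 7184 - 1*115020/472757 = 7184 - 115020/472757 = 3396171268/472757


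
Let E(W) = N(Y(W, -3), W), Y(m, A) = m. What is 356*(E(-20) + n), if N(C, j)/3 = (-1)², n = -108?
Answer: -37380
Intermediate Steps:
N(C, j) = 3 (N(C, j) = 3*(-1)² = 3*1 = 3)
E(W) = 3
356*(E(-20) + n) = 356*(3 - 108) = 356*(-105) = -37380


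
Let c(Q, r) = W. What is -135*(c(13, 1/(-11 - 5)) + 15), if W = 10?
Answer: -3375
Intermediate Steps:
c(Q, r) = 10
-135*(c(13, 1/(-11 - 5)) + 15) = -135*(10 + 15) = -135*25 = -3375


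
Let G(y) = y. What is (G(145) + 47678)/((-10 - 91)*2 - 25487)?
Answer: -15941/8563 ≈ -1.8616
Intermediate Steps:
(G(145) + 47678)/((-10 - 91)*2 - 25487) = (145 + 47678)/((-10 - 91)*2 - 25487) = 47823/(-101*2 - 25487) = 47823/(-202 - 25487) = 47823/(-25689) = 47823*(-1/25689) = -15941/8563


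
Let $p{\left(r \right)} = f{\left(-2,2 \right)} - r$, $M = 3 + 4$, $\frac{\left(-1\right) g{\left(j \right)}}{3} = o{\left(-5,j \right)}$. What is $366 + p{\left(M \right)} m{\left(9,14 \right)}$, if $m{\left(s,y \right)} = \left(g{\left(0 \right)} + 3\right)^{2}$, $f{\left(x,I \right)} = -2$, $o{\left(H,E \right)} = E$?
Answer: $285$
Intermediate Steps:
$g{\left(j \right)} = - 3 j$
$M = 7$
$m{\left(s,y \right)} = 9$ ($m{\left(s,y \right)} = \left(\left(-3\right) 0 + 3\right)^{2} = \left(0 + 3\right)^{2} = 3^{2} = 9$)
$p{\left(r \right)} = -2 - r$
$366 + p{\left(M \right)} m{\left(9,14 \right)} = 366 + \left(-2 - 7\right) 9 = 366 - 81 = 285$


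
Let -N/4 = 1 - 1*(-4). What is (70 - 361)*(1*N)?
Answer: 5820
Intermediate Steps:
N = -20 (N = -4*(1 - 1*(-4)) = -4*(1 + 4) = -4*5 = -20)
(70 - 361)*(1*N) = (70 - 361)*(1*(-20)) = -291*(-20) = 5820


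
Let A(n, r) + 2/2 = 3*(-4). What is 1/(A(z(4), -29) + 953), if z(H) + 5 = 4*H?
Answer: 1/940 ≈ 0.0010638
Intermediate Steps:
z(H) = -5 + 4*H
A(n, r) = -13 (A(n, r) = -1 + 3*(-4) = -1 - 12 = -13)
1/(A(z(4), -29) + 953) = 1/(-13 + 953) = 1/940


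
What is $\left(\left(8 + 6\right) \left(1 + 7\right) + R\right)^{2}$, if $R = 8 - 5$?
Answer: $13225$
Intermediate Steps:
$R = 3$
$\left(\left(8 + 6\right) \left(1 + 7\right) + R\right)^{2} = \left(\left(8 + 6\right) \left(1 + 7\right) + 3\right)^{2} = \left(14 \cdot 8 + 3\right)^{2} = \left(112 + 3\right)^{2} = 115^{2} = 13225$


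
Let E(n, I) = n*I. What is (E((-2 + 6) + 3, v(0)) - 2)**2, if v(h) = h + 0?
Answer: 4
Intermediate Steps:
v(h) = h
E(n, I) = I*n
(E((-2 + 6) + 3, v(0)) - 2)**2 = (0*((-2 + 6) + 3) - 2)**2 = (0*(4 + 3) - 2)**2 = (0*7 - 2)**2 = (0 - 2)**2 = (-2)**2 = 4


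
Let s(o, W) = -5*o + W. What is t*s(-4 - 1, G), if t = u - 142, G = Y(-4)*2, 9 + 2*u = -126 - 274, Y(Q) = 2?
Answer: -20097/2 ≈ -10049.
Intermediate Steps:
u = -409/2 (u = -9/2 + (-126 - 274)/2 = -9/2 + (½)*(-400) = -9/2 - 200 = -409/2 ≈ -204.50)
G = 4 (G = 2*2 = 4)
s(o, W) = W - 5*o
t = -693/2 (t = -409/2 - 142 = -693/2 ≈ -346.50)
t*s(-4 - 1, G) = -693*(4 - 5*(-4 - 1))/2 = -693*(4 - 5*(-5))/2 = -693*(4 + 25)/2 = -693/2*29 = -20097/2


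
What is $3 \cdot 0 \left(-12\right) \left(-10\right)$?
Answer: $0$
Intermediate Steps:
$3 \cdot 0 \left(-12\right) \left(-10\right) = 0 \left(-12\right) \left(-10\right) = 0 \left(-10\right) = 0$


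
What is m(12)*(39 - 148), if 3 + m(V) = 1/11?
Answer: 3488/11 ≈ 317.09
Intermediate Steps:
m(V) = -32/11 (m(V) = -3 + 1/11 = -32/11)
m(12)*(39 - 148) = -32*(39 - 148)/11 = -32/11*(-109) = 3488/11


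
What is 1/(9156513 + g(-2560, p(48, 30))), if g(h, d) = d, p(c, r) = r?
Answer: 1/9156543 ≈ 1.0921e-7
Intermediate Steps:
1/(9156513 + g(-2560, p(48, 30))) = 1/(9156513 + 30) = 1/9156543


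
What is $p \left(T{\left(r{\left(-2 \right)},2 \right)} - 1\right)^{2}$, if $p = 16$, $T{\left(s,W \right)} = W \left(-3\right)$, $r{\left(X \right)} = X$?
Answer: $784$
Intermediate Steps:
$T{\left(s,W \right)} = - 3 W$
$p \left(T{\left(r{\left(-2 \right)},2 \right)} - 1\right)^{2} = 16 \left(\left(-3\right) 2 - 1\right)^{2} = 16 \left(-6 - 1\right)^{2} = 16 \left(-7\right)^{2} = 16 \cdot 49 = 784$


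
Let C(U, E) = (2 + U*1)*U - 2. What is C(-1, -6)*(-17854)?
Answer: 53562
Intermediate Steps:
C(U, E) = -2 + U*(2 + U) (C(U, E) = (2 + U)*U - 2 = U*(2 + U) - 2 = -2 + U*(2 + U))
C(-1, -6)*(-17854) = (-2 + (-1)² + 2*(-1))*(-17854) = (-2 + 1 - 2)*(-17854) = -3*(-17854) = 53562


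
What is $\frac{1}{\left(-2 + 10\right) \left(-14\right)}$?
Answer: $- \frac{1}{112} \approx -0.0089286$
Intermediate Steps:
$\frac{1}{\left(-2 + 10\right) \left(-14\right)} = \frac{1}{8 \left(-14\right)} = \frac{1}{-112} = - \frac{1}{112}$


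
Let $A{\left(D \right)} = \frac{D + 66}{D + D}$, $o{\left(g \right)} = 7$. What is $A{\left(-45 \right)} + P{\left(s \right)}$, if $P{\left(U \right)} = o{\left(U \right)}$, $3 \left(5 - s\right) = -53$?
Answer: $\frac{203}{30} \approx 6.7667$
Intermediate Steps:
$s = \frac{68}{3}$ ($s = 5 - - \frac{53}{3} = 5 + \frac{53}{3} = \frac{68}{3} \approx 22.667$)
$P{\left(U \right)} = 7$
$A{\left(D \right)} = \frac{66 + D}{2 D}$
$A{\left(-45 \right)} + P{\left(s \right)} = \frac{66 - 45}{2 \left(-45\right)} + 7 = \frac{1}{2} \left(- \frac{1}{45}\right) 21 + 7 = - \frac{7}{30} + 7 = \frac{203}{30}$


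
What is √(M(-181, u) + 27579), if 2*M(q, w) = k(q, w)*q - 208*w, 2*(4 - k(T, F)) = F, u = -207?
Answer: √157513/2 ≈ 198.44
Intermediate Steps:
k(T, F) = 4 - F/2
M(q, w) = -104*w + q*(4 - w/2)/2 (M(q, w) = ((4 - w/2)*q - 208*w)/2 = (q*(4 - w/2) - 208*w)/2 = (-208*w + q*(4 - w/2))/2 = -104*w + q*(4 - w/2)/2)
√(M(-181, u) + 27579) = √((-104*(-207) - ¼*(-181)*(-8 - 207)) + 27579) = √((21528 - ¼*(-181)*(-215)) + 27579) = √((21528 - 38915/4) + 27579) = √(47197/4 + 27579) = √(157513/4) = √157513/2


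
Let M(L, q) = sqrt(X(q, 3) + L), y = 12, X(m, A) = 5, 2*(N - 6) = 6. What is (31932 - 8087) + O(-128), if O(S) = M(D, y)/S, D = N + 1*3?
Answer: 23845 - sqrt(17)/128 ≈ 23845.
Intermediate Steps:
N = 9 (N = 6 + (1/2)*6 = 6 + 3 = 9)
D = 12 (D = 9 + 1*3 = 9 + 3 = 12)
M(L, q) = sqrt(5 + L)
O(S) = sqrt(17)/S (O(S) = sqrt(5 + 12)/S = sqrt(17)/S)
(31932 - 8087) + O(-128) = (31932 - 8087) + sqrt(17)/(-128) = 23845 + sqrt(17)*(-1/128) = 23845 - sqrt(17)/128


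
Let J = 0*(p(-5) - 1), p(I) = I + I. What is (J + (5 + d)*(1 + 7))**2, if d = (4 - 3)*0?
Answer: 1600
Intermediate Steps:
d = 0 (d = 1*0 = 0)
p(I) = 2*I
J = 0 (J = 0*(2*(-5) - 1) = 0*(-10 - 1) = 0*(-11) = 0)
(J + (5 + d)*(1 + 7))**2 = (0 + (5 + 0)*(1 + 7))**2 = (0 + 5*8)**2 = (0 + 40)**2 = 40**2 = 1600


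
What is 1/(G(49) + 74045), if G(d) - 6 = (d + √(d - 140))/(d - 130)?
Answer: 485844642/35976987678815 + 81*I*√91/35976987678815 ≈ 1.3504e-5 + 2.1477e-11*I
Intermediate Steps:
G(d) = 6 + (d + √(-140 + d))/(-130 + d) (G(d) = 6 + (d + √(d - 140))/(d - 130) = 6 + (d + √(-140 + d))/(-130 + d))
1/(G(49) + 74045) = 1/((-780 + √(-140 + 49) + 7*49)/(-130 + 49) + 74045) = 1/((-780 + √(-91) + 343)/(-81) + 74045) = 1/(-(-780 + I*√91 + 343)/81 + 74045) = 1/(-(-437 + I*√91)/81 + 74045) = 1/((437/81 - I*√91/81) + 74045) = 1/(5998082/81 - I*√91/81)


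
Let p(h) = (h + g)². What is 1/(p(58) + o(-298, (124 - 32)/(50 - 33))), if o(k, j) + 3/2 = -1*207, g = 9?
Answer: 2/8561 ≈ 0.00023362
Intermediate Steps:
o(k, j) = -417/2 (o(k, j) = -3/2 - 1*207 = -3/2 - 207 = -417/2)
p(h) = (9 + h)² (p(h) = (h + 9)² = (9 + h)²)
1/(p(58) + o(-298, (124 - 32)/(50 - 33))) = 1/((9 + 58)² - 417/2) = 1/(67² - 417/2) = 1/(4489 - 417/2) = 1/(8561/2) = 2/8561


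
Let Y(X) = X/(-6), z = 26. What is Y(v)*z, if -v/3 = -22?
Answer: -286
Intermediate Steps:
v = 66 (v = -3*(-22) = 66)
Y(X) = -X/6 (Y(X) = X*(-⅙) = -X/6)
Y(v)*z = -⅙*66*26 = -11*26 = -286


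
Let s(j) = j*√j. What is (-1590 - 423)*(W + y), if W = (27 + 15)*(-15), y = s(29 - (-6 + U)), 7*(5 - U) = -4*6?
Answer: 1268190 - 374418*√1302/49 ≈ 9.9247e+5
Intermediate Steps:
U = 59/7 (U = 5 - (-4)*6/7 = 5 - ⅐*(-24) = 5 + 24/7 = 59/7 ≈ 8.4286)
s(j) = j^(3/2)
y = 186*√1302/49 (y = (29 - (-6 + 59/7))^(3/2) = (29 - 1*17/7)^(3/2) = (29 - 17/7)^(3/2) = (186/7)^(3/2) = 186*√1302/49 ≈ 136.97)
W = -630 (W = 42*(-15) = -630)
(-1590 - 423)*(W + y) = (-1590 - 423)*(-630 + 186*√1302/49) = -2013*(-630 + 186*√1302/49) = 1268190 - 374418*√1302/49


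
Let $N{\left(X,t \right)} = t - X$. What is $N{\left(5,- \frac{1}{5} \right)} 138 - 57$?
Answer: $- \frac{3873}{5} \approx -774.6$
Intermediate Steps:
$N{\left(5,- \frac{1}{5} \right)} 138 - 57 = \left(- \frac{1}{5} - 5\right) 138 - 57 = \left(- \frac{26}{5}\right) 138 - 57 = - \frac{3588}{5} - 57 = - \frac{3873}{5}$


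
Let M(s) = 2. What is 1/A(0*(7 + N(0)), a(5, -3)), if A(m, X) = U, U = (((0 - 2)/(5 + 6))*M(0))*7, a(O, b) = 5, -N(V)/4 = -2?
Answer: -11/28 ≈ -0.39286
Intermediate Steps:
N(V) = 8 (N(V) = -4*(-2) = 8)
U = -28/11 (U = (((0 - 2)/(5 + 6))*2)*7 = (-2/11*2)*7 = (-2*1/11*2)*7 = -2/11*2*7 = -4/11*7 = -28/11 ≈ -2.5455)
A(m, X) = -28/11
1/A(0*(7 + N(0)), a(5, -3)) = 1/(-28/11) = -11/28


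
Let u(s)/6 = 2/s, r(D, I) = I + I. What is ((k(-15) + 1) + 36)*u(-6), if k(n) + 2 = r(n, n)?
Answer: -10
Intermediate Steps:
r(D, I) = 2*I
k(n) = -2 + 2*n
u(s) = 12/s (u(s) = 6*(2/s) = 12/s)
((k(-15) + 1) + 36)*u(-6) = (((-2 + 2*(-15)) + 1) + 36)*(12/(-6)) = (((-2 - 30) + 1) + 36)*(12*(-1/6)) = ((-32 + 1) + 36)*(-2) = (-31 + 36)*(-2) = 5*(-2) = -10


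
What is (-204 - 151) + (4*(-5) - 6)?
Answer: -381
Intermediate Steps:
(-204 - 151) + (4*(-5) - 6) = -355 + (-20 - 6) = -355 - 26 = -381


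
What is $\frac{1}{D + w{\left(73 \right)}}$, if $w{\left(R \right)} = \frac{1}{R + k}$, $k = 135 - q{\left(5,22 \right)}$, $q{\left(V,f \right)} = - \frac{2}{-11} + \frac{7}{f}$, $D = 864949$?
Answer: $\frac{415}{358953837} \approx 1.1561 \cdot 10^{-6}$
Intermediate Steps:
$q{\left(V,f \right)} = \frac{2}{11} + \frac{7}{f}$ ($q{\left(V,f \right)} = \left(-2\right) \left(- \frac{1}{11}\right) + \frac{7}{f} = \frac{2}{11} + \frac{7}{f}$)
$k = \frac{269}{2}$ ($k = 135 - \left(\frac{2}{11} + \frac{7}{22}\right) = 135 - \frac{1}{2} = \frac{269}{2} \approx 134.5$)
$w{\left(R \right)} = \frac{1}{\frac{269}{2} + R}$ ($w{\left(R \right)} = \frac{1}{R + \frac{269}{2}} = \frac{1}{\frac{269}{2} + R}$)
$\frac{1}{D + w{\left(73 \right)}} = \frac{1}{864949 + \frac{2}{269 + 2 \cdot 73}} = \frac{1}{864949 + \frac{2}{269 + 146}} = \frac{1}{864949 + \frac{2}{415}} = \frac{1}{\frac{358953837}{415}} = \frac{415}{358953837}$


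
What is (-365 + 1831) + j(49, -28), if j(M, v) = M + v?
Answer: 1487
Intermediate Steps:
(-365 + 1831) + j(49, -28) = (-365 + 1831) + (49 - 28) = 1466 + 21 = 1487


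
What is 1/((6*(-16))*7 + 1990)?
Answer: 1/1318 ≈ 0.00075873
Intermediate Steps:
1/((6*(-16))*7 + 1990) = 1/(-96*7 + 1990) = 1/(-672 + 1990) = 1/1318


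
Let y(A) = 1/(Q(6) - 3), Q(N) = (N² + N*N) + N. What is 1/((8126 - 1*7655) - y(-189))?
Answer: 75/35324 ≈ 0.0021232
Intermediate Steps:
Q(N) = N + 2*N² (Q(N) = (N² + N²) + N = 2*N² + N = N + 2*N²)
y(A) = 1/75 (y(A) = 1/(6*(1 + 2*6) - 3) = 1/(6*(1 + 12) - 3) = 1/(6*13 - 3) = 1/(78 - 3) = 1/75)
1/((8126 - 1*7655) - y(-189)) = 1/((8126 - 1*7655) - 1*1/75) = 1/((8126 - 7655) - 1/75) = 1/(471 - 1/75) = 1/(35324/75) = 75/35324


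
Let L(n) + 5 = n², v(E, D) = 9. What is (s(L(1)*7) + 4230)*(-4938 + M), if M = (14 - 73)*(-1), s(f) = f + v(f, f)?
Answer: -20545469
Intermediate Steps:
L(n) = -5 + n²
s(f) = 9 + f (s(f) = f + 9 = 9 + f)
M = 59 (M = -59*(-1) = 59)
(s(L(1)*7) + 4230)*(-4938 + M) = ((9 + (-5 + 1²)*7) + 4230)*(-4938 + 59) = ((9 + (-5 + 1)*7) + 4230)*(-4879) = ((9 - 4*7) + 4230)*(-4879) = ((9 - 28) + 4230)*(-4879) = (-19 + 4230)*(-4879) = 4211*(-4879) = -20545469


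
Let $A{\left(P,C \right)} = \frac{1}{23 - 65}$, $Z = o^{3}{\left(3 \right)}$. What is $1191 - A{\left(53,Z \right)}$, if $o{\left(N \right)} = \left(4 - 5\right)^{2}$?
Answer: $\frac{50023}{42} \approx 1191.0$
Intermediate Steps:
$o{\left(N \right)} = 1$ ($o{\left(N \right)} = \left(-1\right)^{2} = 1$)
$Z = 1$ ($Z = 1^{3} = 1$)
$A{\left(P,C \right)} = - \frac{1}{42}$ ($A{\left(P,C \right)} = \frac{1}{-42} = - \frac{1}{42}$)
$1191 - A{\left(53,Z \right)} = 1191 - - \frac{1}{42} = 1191 + \frac{1}{42} = \frac{50023}{42}$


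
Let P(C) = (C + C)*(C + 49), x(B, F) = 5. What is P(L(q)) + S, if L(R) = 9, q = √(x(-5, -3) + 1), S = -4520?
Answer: -3476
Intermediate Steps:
q = √6 (q = √(5 + 1) = √6 ≈ 2.4495)
P(C) = 2*C*(49 + C) (P(C) = (2*C)*(49 + C) = 2*C*(49 + C))
P(L(q)) + S = 2*9*(49 + 9) - 4520 = 2*9*58 - 4520 = 1044 - 4520 = -3476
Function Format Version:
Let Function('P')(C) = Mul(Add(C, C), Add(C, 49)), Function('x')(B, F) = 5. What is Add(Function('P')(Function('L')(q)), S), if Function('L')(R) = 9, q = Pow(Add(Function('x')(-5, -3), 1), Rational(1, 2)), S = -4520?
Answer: -3476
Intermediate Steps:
q = Pow(6, Rational(1, 2)) (q = Pow(Add(5, 1), Rational(1, 2)) = Pow(6, Rational(1, 2)) ≈ 2.4495)
Function('P')(C) = Mul(2, C, Add(49, C)) (Function('P')(C) = Mul(Mul(2, C), Add(49, C)) = Mul(2, C, Add(49, C)))
Add(Function('P')(Function('L')(q)), S) = Add(Mul(2, 9, Add(49, 9)), -4520) = Add(Mul(2, 9, 58), -4520) = Add(1044, -4520) = -3476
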